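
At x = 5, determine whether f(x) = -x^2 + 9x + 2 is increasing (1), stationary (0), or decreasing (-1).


Compute f'(x) to determine behavior:
f'(x) = -2x + 9
f'(5) = -2 * 5 + 9
= -10 + 9
= -1
Since f'(5) < 0, the function is decreasing (-1)

-1


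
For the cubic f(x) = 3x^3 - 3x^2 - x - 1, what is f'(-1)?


Differentiate f(x) = 3x^3 - 3x^2 - x - 1 term by term:
f'(x) = 9x^2 - 6x - 1
Substitute x = -1:
f'(-1) = 9 * (-1)^2 - 6 * (-1) - 1
= 9 + 6 - 1
= 14

14


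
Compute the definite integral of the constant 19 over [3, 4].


The integral of a constant k over [a, b] equals k * (b - a).
integral from 3 to 4 of 19 dx
= 19 * (4 - 3)
= 19 * 1
= 19

19


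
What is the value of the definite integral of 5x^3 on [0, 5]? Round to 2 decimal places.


Find the antiderivative of 5x^3:
F(x) = 5/4 * x^4
Apply the Fundamental Theorem of Calculus:
F(5) - F(0)
= 5/4 * 5^4 - 5/4 * 0^4
= 5/4 * (625 - 0)
= 5/4 * 625
= 3125/4 = 781.25

781.25


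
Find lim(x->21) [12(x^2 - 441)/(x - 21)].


Direct substitution gives 0/0, so we factor the numerator.
Factor: 12(x^2 - 441) = 12 * (x - 21)(x + 21)
Cancel the common factor (x - 21):
12(x^2 - 441)/(x - 21) = 12 * (x + 21)
Now substitute x = 21:
= 12 * (21 + 21) = 504

504


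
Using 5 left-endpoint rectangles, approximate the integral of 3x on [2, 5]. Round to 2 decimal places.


Left Riemann sum uses left endpoints of each subinterval.
Interval: [2, 5], n = 5
dx = (5 - 2) / 5 = 3/5
Left endpoints: [2, 13/5, 16/5, 19/5, 22/5]
f values: [6, 39/5, 48/5, 57/5, 66/5]
Sum = dx * (sum of f values)
= 3/5 * 48
= 144/5 = 28.80

28.80


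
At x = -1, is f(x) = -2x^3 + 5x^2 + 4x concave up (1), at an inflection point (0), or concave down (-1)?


Concavity is determined by the sign of f''(x).
f(x) = -2x^3 + 5x^2 + 4x
f'(x) = -6x^2 + 10x + 4
f''(x) = -12x + 10
f''(-1) = -12 * (-1) + 10
= 12 + 10
= 22
Since f''(-1) > 0, the function is concave up (1)

1


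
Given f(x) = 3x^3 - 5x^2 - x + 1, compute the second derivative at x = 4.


First derivative:
f'(x) = 9x^2 - 10x - 1
Second derivative:
f''(x) = 18x - 10
Substitute x = 4:
f''(4) = 18 * 4 - 10
= 72 - 10
= 62

62


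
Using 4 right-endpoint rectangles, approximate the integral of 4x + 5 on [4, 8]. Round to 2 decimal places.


Right Riemann sum uses right endpoints of each subinterval.
Interval: [4, 8], n = 4
dx = (8 - 4) / 4 = 1
Right endpoints: [5, 6, 7, 8]
f values: [25, 29, 33, 37]
Sum = dx * (sum of f values)
= 1 * 124
= 124 = 124.00

124.00


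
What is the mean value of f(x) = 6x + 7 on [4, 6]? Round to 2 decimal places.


Average value = 1/(b-a) * integral from a to b of f(x) dx
First compute the integral of 6x + 7:
F(x) = 3x^2 + 7x
F(6) = 3 * 36 + 7 * 6 = 150
F(4) = 3 * 16 + 7 * 4 = 76
Integral = 150 - 76 = 74
Average = 74 / (6 - 4) = 74 / 2
= 37 = 37.00

37.00


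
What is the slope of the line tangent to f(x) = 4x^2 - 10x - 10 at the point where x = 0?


The slope of the tangent line equals f'(x) at the point.
f(x) = 4x^2 - 10x - 10
f'(x) = 8x - 10
At x = 0:
f'(0) = 8 * 0 - 10
= 0 - 10
= -10

-10


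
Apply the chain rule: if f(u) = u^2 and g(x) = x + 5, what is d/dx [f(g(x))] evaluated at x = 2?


Using the chain rule: (f(g(x)))' = f'(g(x)) * g'(x)
First, find g(2):
g(2) = 1 * 2 + 5 = 7
Next, f'(u) = 2u
And g'(x) = 1
So f'(g(2)) * g'(2)
= 2 * 7 * 1
= 14

14


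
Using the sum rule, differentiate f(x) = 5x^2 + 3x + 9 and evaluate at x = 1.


Differentiate term by term using power and sum rules:
f(x) = 5x^2 + 3x + 9
f'(x) = 10x + 3
Substitute x = 1:
f'(1) = 10 * 1 + 3
= 10 + 3
= 13

13


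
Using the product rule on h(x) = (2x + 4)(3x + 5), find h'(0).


Let u(x) = 2x + 4 and v(x) = 3x + 5
u'(x) = 2
v'(x) = 3
Product rule: h'(x) = u'(x)*v(x) + u(x)*v'(x)
= 2 * (3x + 5) + (2x + 4) * 3
At x = 0:
u(0) = 2 * 0 + 4 = 4
v(0) = 3 * 0 + 5 = 5
h'(0) = 2 * 5 + 4 * 3
= 10 + 12
= 22

22


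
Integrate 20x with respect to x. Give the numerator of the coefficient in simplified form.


Apply the power rule for integration:
integral of ax^n dx = a/(n+1) * x^(n+1) + C
integral of 20x dx
= 20/2 * x^2 + C
= 10 * x^2 + C
The coefficient in lowest terms is 10 = 10/1, so its numerator is 10

10


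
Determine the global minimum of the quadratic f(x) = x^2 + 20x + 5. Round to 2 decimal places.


For a quadratic f(x) = ax^2 + bx + c with a > 0, the minimum is at the vertex.
Vertex x-coordinate: x = -b/(2a)
x = -(20) / (2 * 1)
x = -20/2 = -10
Substitute back to find the minimum value:
f(-10) = 1 * (-10)^2 + 20 * (-10) + 5
= 100 - 200 + 5
= -95 = -95.00

-95.00


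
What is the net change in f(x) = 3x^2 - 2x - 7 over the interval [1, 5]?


Net change = f(b) - f(a)
f(x) = 3x^2 - 2x - 7
Compute f(5):
f(5) = 3 * 5^2 - 2 * 5 - 7
= 75 - 10 - 7
= 58
Compute f(1):
f(1) = 3 * 1^2 - 2 * 1 - 7
= 3 - 2 - 7
= -6
Net change = 58 - (-6) = 64

64


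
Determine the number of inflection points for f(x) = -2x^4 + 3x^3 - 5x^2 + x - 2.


Inflection points occur where f''(x) = 0 and concavity changes.
f(x) = -2x^4 + 3x^3 - 5x^2 + x - 2
f'(x) = -8x^3 + 9x^2 - 10x + 1
f''(x) = -24x^2 + 18x - 10
This is a quadratic in x. Use the discriminant to count real roots.
Discriminant = (18)^2 - 4 * (-24) * (-10)
= 324 - 960
= -636
Since discriminant < 0, f''(x) = 0 has no real solutions.
Number of inflection points: 0

0


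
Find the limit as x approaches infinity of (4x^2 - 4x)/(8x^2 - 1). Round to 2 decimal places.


For limits at infinity with equal-degree polynomials,
we compare leading coefficients.
Numerator leading term: 4x^2
Denominator leading term: 8x^2
Divide both by x^2:
lim = (4 - 4/x) / (8 - 1/x^2)
As x -> infinity, the 1/x and 1/x^2 terms vanish:
= 4/8 = 1/2 = 0.50

0.50


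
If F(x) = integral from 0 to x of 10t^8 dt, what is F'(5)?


By the Fundamental Theorem of Calculus (Part 1):
If F(x) = integral from 0 to x of f(t) dt, then F'(x) = f(x)
Here f(t) = 10t^8
So F'(x) = 10x^8
Evaluate at x = 5:
F'(5) = 10 * 5^8
= 10 * 390625
= 3906250

3906250


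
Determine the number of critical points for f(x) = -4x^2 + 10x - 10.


Find where f'(x) = 0:
f'(x) = -8x + 10
Set f'(x) = 0:
-8x + 10 = 0
x = -10 / (-8) = 5/4
This is a linear equation in x, so there is exactly one solution.
Number of critical points: 1

1


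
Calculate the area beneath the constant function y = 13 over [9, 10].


The area under a constant function y = 13 is a rectangle.
Width = 10 - 9 = 1
Height = 13
Area = width * height
= 1 * 13
= 13

13


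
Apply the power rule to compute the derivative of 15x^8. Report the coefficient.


We apply the power rule: d/dx [ax^n] = a*n * x^(n-1)
d/dx [15x^8]
= 15 * 8 * x^(8-1)
= 120x^7
The coefficient is 120

120


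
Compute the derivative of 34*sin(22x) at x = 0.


Apply the chain rule to differentiate 34*sin(22x):
d/dx [34*sin(22x)]
= 34 * cos(22x) * d/dx(22x)
= 34 * 22 * cos(22x)
= 748 * cos(22x)
Evaluate at x = 0:
= 748 * cos(0)
= 748 * 1
= 748

748


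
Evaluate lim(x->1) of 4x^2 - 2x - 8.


Since polynomials are continuous, we use direct substitution.
lim(x->1) of 4x^2 - 2x - 8
= 4 * 1^2 - 2 * 1 - 8
= 4 - 2 - 8
= -6

-6


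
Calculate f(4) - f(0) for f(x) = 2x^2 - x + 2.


Net change = f(b) - f(a)
f(x) = 2x^2 - x + 2
Compute f(4):
f(4) = 2 * 4^2 - 1 * 4 + 2
= 32 - 4 + 2
= 30
Compute f(0):
f(0) = 2 * 0^2 - 1 * 0 + 2
= 0 + 0 + 2
= 2
Net change = 30 - 2 = 28

28


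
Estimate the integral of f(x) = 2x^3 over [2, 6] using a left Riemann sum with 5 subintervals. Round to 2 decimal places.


Left Riemann sum uses left endpoints of each subinterval.
Interval: [2, 6], n = 5
dx = (6 - 2) / 5 = 4/5
Left endpoints: [2, 14/5, 18/5, 22/5, 26/5]
f values: [16, 5488/125, 11664/125, 21296/125, 35152/125]
Sum = dx * (sum of f values)
= 4/5 * 3024/5
= 12096/25 = 483.84

483.84


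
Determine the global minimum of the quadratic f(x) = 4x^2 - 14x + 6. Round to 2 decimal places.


For a quadratic f(x) = ax^2 + bx + c with a > 0, the minimum is at the vertex.
Vertex x-coordinate: x = -b/(2a)
x = -(-14) / (2 * 4)
x = 14/8 = 7/4
Substitute back to find the minimum value:
f(7/4) = 4 * (7/4)^2 - 14 * (7/4) + 6
= 49/4 - 49/2 + 6
= -25/4 = -6.25

-6.25


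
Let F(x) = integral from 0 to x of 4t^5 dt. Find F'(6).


By the Fundamental Theorem of Calculus (Part 1):
If F(x) = integral from 0 to x of f(t) dt, then F'(x) = f(x)
Here f(t) = 4t^5
So F'(x) = 4x^5
Evaluate at x = 6:
F'(6) = 4 * 6^5
= 4 * 7776
= 31104

31104


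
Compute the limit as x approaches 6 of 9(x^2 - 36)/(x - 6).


Direct substitution gives 0/0, so we factor the numerator.
Factor: 9(x^2 - 36) = 9 * (x - 6)(x + 6)
Cancel the common factor (x - 6):
9(x^2 - 36)/(x - 6) = 9 * (x + 6)
Now substitute x = 6:
= 9 * (6 + 6) = 108

108


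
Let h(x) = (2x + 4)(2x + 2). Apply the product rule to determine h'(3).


Let u(x) = 2x + 4 and v(x) = 2x + 2
u'(x) = 2
v'(x) = 2
Product rule: h'(x) = u'(x)*v(x) + u(x)*v'(x)
= 2 * (2x + 2) + (2x + 4) * 2
At x = 3:
u(3) = 2 * 3 + 4 = 10
v(3) = 2 * 3 + 2 = 8
h'(3) = 2 * 8 + 10 * 2
= 16 + 20
= 36

36


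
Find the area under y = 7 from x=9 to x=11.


The area under a constant function y = 7 is a rectangle.
Width = 11 - 9 = 2
Height = 7
Area = width * height
= 2 * 7
= 14

14


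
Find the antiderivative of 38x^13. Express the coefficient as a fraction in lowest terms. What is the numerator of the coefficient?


Apply the power rule for integration:
integral of ax^n dx = a/(n+1) * x^(n+1) + C
integral of 38x^13 dx
= 38/14 * x^14 + C
= 19/7 * x^14 + C
The coefficient in lowest terms is 19/7, and its numerator is 19

19


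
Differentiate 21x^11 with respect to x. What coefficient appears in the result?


We apply the power rule: d/dx [ax^n] = a*n * x^(n-1)
d/dx [21x^11]
= 21 * 11 * x^(11-1)
= 231x^10
The coefficient is 231

231


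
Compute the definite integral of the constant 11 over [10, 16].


The integral of a constant k over [a, b] equals k * (b - a).
integral from 10 to 16 of 11 dx
= 11 * (16 - 10)
= 11 * 6
= 66

66


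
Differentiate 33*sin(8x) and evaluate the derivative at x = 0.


Apply the chain rule to differentiate 33*sin(8x):
d/dx [33*sin(8x)]
= 33 * cos(8x) * d/dx(8x)
= 33 * 8 * cos(8x)
= 264 * cos(8x)
Evaluate at x = 0:
= 264 * cos(0)
= 264 * 1
= 264

264


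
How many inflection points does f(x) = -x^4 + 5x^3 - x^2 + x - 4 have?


Inflection points occur where f''(x) = 0 and concavity changes.
f(x) = -x^4 + 5x^3 - x^2 + x - 4
f'(x) = -4x^3 + 15x^2 - 2x + 1
f''(x) = -12x^2 + 30x - 2
This is a quadratic in x. Use the discriminant to count real roots.
Discriminant = (30)^2 - 4 * (-12) * (-2)
= 900 - 96
= 804
Since discriminant > 0, f''(x) = 0 has 2 distinct real solutions.
A quadratic with two distinct real roots changes sign at each root, so concavity changes at both.
Number of inflection points: 2

2


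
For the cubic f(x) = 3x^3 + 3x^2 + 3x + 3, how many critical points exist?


Find where f'(x) = 0:
f(x) = 3x^3 + 3x^2 + 3x + 3
f'(x) = 9x^2 + 6x + 3
This is a quadratic in x. Use the discriminant to count real roots.
Discriminant = (6)^2 - 4 * 9 * 3
= 36 - 108
= -72
Since discriminant < 0, f'(x) = 0 has no real solutions.
Number of critical points: 0

0


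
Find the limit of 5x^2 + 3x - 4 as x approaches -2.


Since polynomials are continuous, we use direct substitution.
lim(x->-2) of 5x^2 + 3x - 4
= 5 * (-2)^2 + 3 * (-2) - 4
= 20 - 6 - 4
= 10

10


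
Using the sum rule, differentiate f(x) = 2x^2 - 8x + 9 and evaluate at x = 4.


Differentiate term by term using power and sum rules:
f(x) = 2x^2 - 8x + 9
f'(x) = 4x - 8
Substitute x = 4:
f'(4) = 4 * 4 - 8
= 16 - 8
= 8

8


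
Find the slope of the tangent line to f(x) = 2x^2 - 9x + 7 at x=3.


The slope of the tangent line equals f'(x) at the point.
f(x) = 2x^2 - 9x + 7
f'(x) = 4x - 9
At x = 3:
f'(3) = 4 * 3 - 9
= 12 - 9
= 3

3


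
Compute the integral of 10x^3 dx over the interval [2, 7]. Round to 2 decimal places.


Find the antiderivative of 10x^3:
F(x) = 10/4 * x^4
Apply the Fundamental Theorem of Calculus:
F(7) - F(2)
= 10/4 * 7^4 - 10/4 * 2^4
= 10/4 * (2401 - 16)
= 10/4 * 2385
= 11925/2 = 5962.50

5962.50


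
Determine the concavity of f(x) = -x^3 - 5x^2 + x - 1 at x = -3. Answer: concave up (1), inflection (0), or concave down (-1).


Concavity is determined by the sign of f''(x).
f(x) = -x^3 - 5x^2 + x - 1
f'(x) = -3x^2 - 10x + 1
f''(x) = -6x - 10
f''(-3) = -6 * (-3) - 10
= 18 - 10
= 8
Since f''(-3) > 0, the function is concave up (1)

1


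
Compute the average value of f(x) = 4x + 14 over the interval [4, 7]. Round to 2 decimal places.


Average value = 1/(b-a) * integral from a to b of f(x) dx
First compute the integral of 4x + 14:
F(x) = 2x^2 + 14x
F(7) = 2 * 49 + 14 * 7 = 196
F(4) = 2 * 16 + 14 * 4 = 88
Integral = 196 - 88 = 108
Average = 108 / (7 - 4) = 108 / 3
= 36 = 36.00

36.00


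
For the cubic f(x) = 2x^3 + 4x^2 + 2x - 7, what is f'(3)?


Differentiate f(x) = 2x^3 + 4x^2 + 2x - 7 term by term:
f'(x) = 6x^2 + 8x + 2
Substitute x = 3:
f'(3) = 6 * 3^2 + 8 * 3 + 2
= 54 + 24 + 2
= 80

80


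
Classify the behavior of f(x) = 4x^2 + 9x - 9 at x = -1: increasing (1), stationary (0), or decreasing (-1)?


Compute f'(x) to determine behavior:
f'(x) = 8x + 9
f'(-1) = 8 * (-1) + 9
= -8 + 9
= 1
Since f'(-1) > 0, the function is increasing (1)

1


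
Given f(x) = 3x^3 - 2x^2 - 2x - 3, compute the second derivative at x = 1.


First derivative:
f'(x) = 9x^2 - 4x - 2
Second derivative:
f''(x) = 18x - 4
Substitute x = 1:
f''(1) = 18 * 1 - 4
= 18 - 4
= 14

14


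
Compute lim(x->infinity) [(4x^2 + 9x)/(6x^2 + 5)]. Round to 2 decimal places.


For limits at infinity with equal-degree polynomials,
we compare leading coefficients.
Numerator leading term: 4x^2
Denominator leading term: 6x^2
Divide both by x^2:
lim = (4 + 9/x) / (6 + 5/x^2)
As x -> infinity, the 1/x and 1/x^2 terms vanish:
= 4/6 = 2/3 ≈ 0.67

0.67


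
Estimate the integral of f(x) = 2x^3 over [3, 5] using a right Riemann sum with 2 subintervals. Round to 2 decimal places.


Right Riemann sum uses right endpoints of each subinterval.
Interval: [3, 5], n = 2
dx = (5 - 3) / 2 = 1
Right endpoints: [4, 5]
f values: [128, 250]
Sum = dx * (sum of f values)
= 1 * 378
= 378 = 378.00

378.00


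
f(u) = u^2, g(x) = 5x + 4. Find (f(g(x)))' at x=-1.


Using the chain rule: (f(g(x)))' = f'(g(x)) * g'(x)
First, find g(-1):
g(-1) = 5 * (-1) + 4 = -1
Next, f'(u) = 2u
And g'(x) = 5
So f'(g(-1)) * g'(-1)
= 2 * (-1) * 5
= -10

-10


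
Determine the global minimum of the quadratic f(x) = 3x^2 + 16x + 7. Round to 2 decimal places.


For a quadratic f(x) = ax^2 + bx + c with a > 0, the minimum is at the vertex.
Vertex x-coordinate: x = -b/(2a)
x = -(16) / (2 * 3)
x = -16/6 = -8/3
Substitute back to find the minimum value:
f(-8/3) = 3 * (-8/3)^2 + 16 * (-8/3) + 7
= 64/3 - 128/3 + 7
= -43/3 ≈ -14.33

-14.33


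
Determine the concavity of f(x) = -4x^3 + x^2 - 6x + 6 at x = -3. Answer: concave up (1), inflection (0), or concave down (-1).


Concavity is determined by the sign of f''(x).
f(x) = -4x^3 + x^2 - 6x + 6
f'(x) = -12x^2 + 2x - 6
f''(x) = -24x + 2
f''(-3) = -24 * (-3) + 2
= 72 + 2
= 74
Since f''(-3) > 0, the function is concave up (1)

1


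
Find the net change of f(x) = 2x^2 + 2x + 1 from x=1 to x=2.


Net change = f(b) - f(a)
f(x) = 2x^2 + 2x + 1
Compute f(2):
f(2) = 2 * 2^2 + 2 * 2 + 1
= 8 + 4 + 1
= 13
Compute f(1):
f(1) = 2 * 1^2 + 2 * 1 + 1
= 2 + 2 + 1
= 5
Net change = 13 - 5 = 8

8


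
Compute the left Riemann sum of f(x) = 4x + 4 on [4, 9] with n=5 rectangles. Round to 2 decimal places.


Left Riemann sum uses left endpoints of each subinterval.
Interval: [4, 9], n = 5
dx = (9 - 4) / 5 = 1
Left endpoints: [4, 5, 6, 7, 8]
f values: [20, 24, 28, 32, 36]
Sum = dx * (sum of f values)
= 1 * 140
= 140 = 140.00

140.00


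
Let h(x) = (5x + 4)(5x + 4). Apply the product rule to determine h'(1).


Let u(x) = 5x + 4 and v(x) = 5x + 4
u'(x) = 5
v'(x) = 5
Product rule: h'(x) = u'(x)*v(x) + u(x)*v'(x)
= 5 * (5x + 4) + (5x + 4) * 5
At x = 1:
u(1) = 5 * 1 + 4 = 9
v(1) = 5 * 1 + 4 = 9
h'(1) = 5 * 9 + 9 * 5
= 45 + 45
= 90

90


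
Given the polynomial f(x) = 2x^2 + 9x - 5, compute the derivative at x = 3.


Differentiate term by term using power and sum rules:
f(x) = 2x^2 + 9x - 5
f'(x) = 4x + 9
Substitute x = 3:
f'(3) = 4 * 3 + 9
= 12 + 9
= 21

21


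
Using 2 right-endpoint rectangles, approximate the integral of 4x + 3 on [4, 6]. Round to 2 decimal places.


Right Riemann sum uses right endpoints of each subinterval.
Interval: [4, 6], n = 2
dx = (6 - 4) / 2 = 1
Right endpoints: [5, 6]
f values: [23, 27]
Sum = dx * (sum of f values)
= 1 * 50
= 50 = 50.00

50.00


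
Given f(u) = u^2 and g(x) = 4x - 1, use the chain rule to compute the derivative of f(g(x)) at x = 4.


Using the chain rule: (f(g(x)))' = f'(g(x)) * g'(x)
First, find g(4):
g(4) = 4 * 4 - 1 = 15
Next, f'(u) = 2u
And g'(x) = 4
So f'(g(4)) * g'(4)
= 2 * 15 * 4
= 120

120


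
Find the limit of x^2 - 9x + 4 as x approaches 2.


Since polynomials are continuous, we use direct substitution.
lim(x->2) of x^2 - 9x + 4
= 1 * 2^2 - 9 * 2 + 4
= 4 - 18 + 4
= -10

-10


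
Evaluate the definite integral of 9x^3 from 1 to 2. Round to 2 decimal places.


Find the antiderivative of 9x^3:
F(x) = 9/4 * x^4
Apply the Fundamental Theorem of Calculus:
F(2) - F(1)
= 9/4 * 2^4 - 9/4 * 1^4
= 9/4 * (16 - 1)
= 9/4 * 15
= 135/4 = 33.75

33.75


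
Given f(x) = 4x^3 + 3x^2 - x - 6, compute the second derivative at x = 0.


First derivative:
f'(x) = 12x^2 + 6x - 1
Second derivative:
f''(x) = 24x + 6
Substitute x = 0:
f''(0) = 24 * 0 + 6
= 0 + 6
= 6

6


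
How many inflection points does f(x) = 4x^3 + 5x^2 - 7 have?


Inflection points occur where f''(x) = 0 and concavity changes.
f(x) = 4x^3 + 5x^2 - 7
f'(x) = 12x^2 + 10x
f''(x) = 24x + 10
Set f''(x) = 0:
24x + 10 = 0
x = -10 / 24 = -5/12
Since f''(x) is linear (degree 1), it changes sign at this point.
Therefore there is exactly 1 inflection point.

1


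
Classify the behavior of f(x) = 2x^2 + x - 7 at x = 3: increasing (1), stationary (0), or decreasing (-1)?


Compute f'(x) to determine behavior:
f'(x) = 4x + 1
f'(3) = 4 * 3 + 1
= 12 + 1
= 13
Since f'(3) > 0, the function is increasing (1)

1


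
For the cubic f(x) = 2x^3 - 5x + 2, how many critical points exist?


Find where f'(x) = 0:
f(x) = 2x^3 - 5x + 2
f'(x) = 6x^2 - 5
This is a quadratic in x. Use the discriminant to count real roots.
Discriminant = (0)^2 - 4 * 6 * (-5)
= 0 - (-120)
= 120
Since discriminant > 0, f'(x) = 0 has 2 real solutions.
Number of critical points: 2

2


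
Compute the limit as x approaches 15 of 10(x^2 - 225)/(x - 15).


Direct substitution gives 0/0, so we factor the numerator.
Factor: 10(x^2 - 225) = 10 * (x - 15)(x + 15)
Cancel the common factor (x - 15):
10(x^2 - 225)/(x - 15) = 10 * (x + 15)
Now substitute x = 15:
= 10 * (15 + 15) = 300

300


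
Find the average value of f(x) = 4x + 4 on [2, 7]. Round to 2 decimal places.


Average value = 1/(b-a) * integral from a to b of f(x) dx
First compute the integral of 4x + 4:
F(x) = 2x^2 + 4x
F(7) = 2 * 49 + 4 * 7 = 126
F(2) = 2 * 4 + 4 * 2 = 16
Integral = 126 - 16 = 110
Average = 110 / (7 - 2) = 110 / 5
= 22 = 22.00

22.00


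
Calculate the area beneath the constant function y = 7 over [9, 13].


The area under a constant function y = 7 is a rectangle.
Width = 13 - 9 = 4
Height = 7
Area = width * height
= 4 * 7
= 28

28


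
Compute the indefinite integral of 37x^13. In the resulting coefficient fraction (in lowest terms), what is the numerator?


Apply the power rule for integration:
integral of ax^n dx = a/(n+1) * x^(n+1) + C
integral of 37x^13 dx
= 37/14 * x^14 + C
The coefficient in lowest terms is 37/14, and its numerator is 37

37


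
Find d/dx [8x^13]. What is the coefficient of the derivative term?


We apply the power rule: d/dx [ax^n] = a*n * x^(n-1)
d/dx [8x^13]
= 8 * 13 * x^(13-1)
= 104x^12
The coefficient is 104

104


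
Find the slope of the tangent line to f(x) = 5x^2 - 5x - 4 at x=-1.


The slope of the tangent line equals f'(x) at the point.
f(x) = 5x^2 - 5x - 4
f'(x) = 10x - 5
At x = -1:
f'(-1) = 10 * (-1) - 5
= -10 - 5
= -15

-15


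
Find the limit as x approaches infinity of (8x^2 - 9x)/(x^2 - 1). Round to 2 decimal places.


For limits at infinity with equal-degree polynomials,
we compare leading coefficients.
Numerator leading term: 8x^2
Denominator leading term: x^2
Divide both by x^2:
lim = (8 - 9/x) / (1 - 1/x^2)
As x -> infinity, the 1/x and 1/x^2 terms vanish:
= 8/1 = 8 = 8.00

8.00


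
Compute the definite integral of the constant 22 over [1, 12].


The integral of a constant k over [a, b] equals k * (b - a).
integral from 1 to 12 of 22 dx
= 22 * (12 - 1)
= 22 * 11
= 242

242


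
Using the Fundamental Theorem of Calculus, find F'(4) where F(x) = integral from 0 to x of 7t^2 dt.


By the Fundamental Theorem of Calculus (Part 1):
If F(x) = integral from 0 to x of f(t) dt, then F'(x) = f(x)
Here f(t) = 7t^2
So F'(x) = 7x^2
Evaluate at x = 4:
F'(4) = 7 * 4^2
= 7 * 16
= 112

112


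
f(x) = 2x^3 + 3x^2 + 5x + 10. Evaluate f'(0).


Differentiate f(x) = 2x^3 + 3x^2 + 5x + 10 term by term:
f'(x) = 6x^2 + 6x + 5
Substitute x = 0:
f'(0) = 6 * 0^2 + 6 * 0 + 5
= 0 + 0 + 5
= 5

5


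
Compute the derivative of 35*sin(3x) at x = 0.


Apply the chain rule to differentiate 35*sin(3x):
d/dx [35*sin(3x)]
= 35 * cos(3x) * d/dx(3x)
= 35 * 3 * cos(3x)
= 105 * cos(3x)
Evaluate at x = 0:
= 105 * cos(0)
= 105 * 1
= 105

105


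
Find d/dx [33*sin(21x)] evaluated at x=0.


Apply the chain rule to differentiate 33*sin(21x):
d/dx [33*sin(21x)]
= 33 * cos(21x) * d/dx(21x)
= 33 * 21 * cos(21x)
= 693 * cos(21x)
Evaluate at x = 0:
= 693 * cos(0)
= 693 * 1
= 693

693


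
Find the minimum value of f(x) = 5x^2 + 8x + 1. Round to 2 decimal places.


For a quadratic f(x) = ax^2 + bx + c with a > 0, the minimum is at the vertex.
Vertex x-coordinate: x = -b/(2a)
x = -(8) / (2 * 5)
x = -8/10 = -4/5
Substitute back to find the minimum value:
f(-4/5) = 5 * (-4/5)^2 + 8 * (-4/5) + 1
= 16/5 - 32/5 + 1
= -11/5 = -2.20

-2.20


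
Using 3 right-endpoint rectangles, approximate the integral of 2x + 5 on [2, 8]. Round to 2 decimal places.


Right Riemann sum uses right endpoints of each subinterval.
Interval: [2, 8], n = 3
dx = (8 - 2) / 3 = 2
Right endpoints: [4, 6, 8]
f values: [13, 17, 21]
Sum = dx * (sum of f values)
= 2 * 51
= 102 = 102.00

102.00


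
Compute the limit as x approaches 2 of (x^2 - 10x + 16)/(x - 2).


Direct substitution gives 0/0, so we factor the numerator.
Factor: (x^2 - 10x + 16) = (x - 2)(x - 8)
Cancel the common factor (x - 2):
(x^2 - 10x + 16)/(x - 2) = (x - 8)
Now substitute x = 2:
= (2) - (8) = -6

-6


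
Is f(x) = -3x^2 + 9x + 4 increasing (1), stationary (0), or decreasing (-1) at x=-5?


Compute f'(x) to determine behavior:
f'(x) = -6x + 9
f'(-5) = -6 * (-5) + 9
= 30 + 9
= 39
Since f'(-5) > 0, the function is increasing (1)

1


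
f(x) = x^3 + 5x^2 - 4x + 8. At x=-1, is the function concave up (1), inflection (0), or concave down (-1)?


Concavity is determined by the sign of f''(x).
f(x) = x^3 + 5x^2 - 4x + 8
f'(x) = 3x^2 + 10x - 4
f''(x) = 6x + 10
f''(-1) = 6 * (-1) + 10
= -6 + 10
= 4
Since f''(-1) > 0, the function is concave up (1)

1


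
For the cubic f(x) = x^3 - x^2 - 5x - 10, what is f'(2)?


Differentiate f(x) = x^3 - x^2 - 5x - 10 term by term:
f'(x) = 3x^2 - 2x - 5
Substitute x = 2:
f'(2) = 3 * 2^2 - 2 * 2 - 5
= 12 - 4 - 5
= 3

3


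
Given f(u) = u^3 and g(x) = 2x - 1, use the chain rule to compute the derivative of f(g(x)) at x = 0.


Using the chain rule: (f(g(x)))' = f'(g(x)) * g'(x)
First, find g(0):
g(0) = 2 * 0 - 1 = -1
Next, f'(u) = 3u^2
And g'(x) = 2
So f'(g(0)) * g'(0)
= 3 * (-1)^2 * 2
= 3 * 1 * 2
= 6

6


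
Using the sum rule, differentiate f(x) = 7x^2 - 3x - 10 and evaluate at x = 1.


Differentiate term by term using power and sum rules:
f(x) = 7x^2 - 3x - 10
f'(x) = 14x - 3
Substitute x = 1:
f'(1) = 14 * 1 - 3
= 14 - 3
= 11

11


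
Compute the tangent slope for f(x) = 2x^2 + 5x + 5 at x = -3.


The slope of the tangent line equals f'(x) at the point.
f(x) = 2x^2 + 5x + 5
f'(x) = 4x + 5
At x = -3:
f'(-3) = 4 * (-3) + 5
= -12 + 5
= -7

-7


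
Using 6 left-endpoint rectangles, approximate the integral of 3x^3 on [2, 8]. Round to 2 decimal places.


Left Riemann sum uses left endpoints of each subinterval.
Interval: [2, 8], n = 6
dx = (8 - 2) / 6 = 1
Left endpoints: [2, 3, 4, 5, 6, 7]
f values: [24, 81, 192, 375, 648, 1029]
Sum = dx * (sum of f values)
= 1 * 2349
= 2349 = 2349.00

2349.00


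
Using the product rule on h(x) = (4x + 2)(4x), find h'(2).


Let u(x) = 4x + 2 and v(x) = 4x
u'(x) = 4
v'(x) = 4
Product rule: h'(x) = u'(x)*v(x) + u(x)*v'(x)
= 4 * (4x) + (4x + 2) * 4
At x = 2:
u(2) = 4 * 2 + 2 = 10
v(2) = 4 * 2 + 0 = 8
h'(2) = 4 * 8 + 10 * 4
= 32 + 40
= 72

72


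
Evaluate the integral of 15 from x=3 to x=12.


The integral of a constant k over [a, b] equals k * (b - a).
integral from 3 to 12 of 15 dx
= 15 * (12 - 3)
= 15 * 9
= 135

135


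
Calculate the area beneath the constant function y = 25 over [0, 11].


The area under a constant function y = 25 is a rectangle.
Width = 11 - 0 = 11
Height = 25
Area = width * height
= 11 * 25
= 275

275


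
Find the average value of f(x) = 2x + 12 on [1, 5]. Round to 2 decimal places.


Average value = 1/(b-a) * integral from a to b of f(x) dx
First compute the integral of 2x + 12:
F(x) = x^2 + 12x
F(5) = 1 * 25 + 12 * 5 = 85
F(1) = 1 * 1 + 12 * 1 = 13
Integral = 85 - 13 = 72
Average = 72 / (5 - 1) = 72 / 4
= 18 = 18.00

18.00


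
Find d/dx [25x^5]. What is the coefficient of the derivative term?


We apply the power rule: d/dx [ax^n] = a*n * x^(n-1)
d/dx [25x^5]
= 25 * 5 * x^(5-1)
= 125x^4
The coefficient is 125

125


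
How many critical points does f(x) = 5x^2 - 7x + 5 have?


Find where f'(x) = 0:
f'(x) = 10x - 7
Set f'(x) = 0:
10x - 7 = 0
x = 7 / 10 = 7/10
This is a linear equation in x, so there is exactly one solution.
Number of critical points: 1

1


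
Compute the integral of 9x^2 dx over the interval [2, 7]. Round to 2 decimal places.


Find the antiderivative of 9x^2:
F(x) = 9/3 * x^3
Apply the Fundamental Theorem of Calculus:
F(7) - F(2)
= 9/3 * 7^3 - 9/3 * 2^3
= 9/3 * (343 - 8)
= 9/3 * 335
= 1005 = 1005.00

1005.00


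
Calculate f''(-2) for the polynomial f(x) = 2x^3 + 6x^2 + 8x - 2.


First derivative:
f'(x) = 6x^2 + 12x + 8
Second derivative:
f''(x) = 12x + 12
Substitute x = -2:
f''(-2) = 12 * (-2) + 12
= -24 + 12
= -12

-12


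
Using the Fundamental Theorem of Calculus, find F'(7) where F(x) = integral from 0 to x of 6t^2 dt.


By the Fundamental Theorem of Calculus (Part 1):
If F(x) = integral from 0 to x of f(t) dt, then F'(x) = f(x)
Here f(t) = 6t^2
So F'(x) = 6x^2
Evaluate at x = 7:
F'(7) = 6 * 7^2
= 6 * 49
= 294

294


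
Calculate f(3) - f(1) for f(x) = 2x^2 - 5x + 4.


Net change = f(b) - f(a)
f(x) = 2x^2 - 5x + 4
Compute f(3):
f(3) = 2 * 3^2 - 5 * 3 + 4
= 18 - 15 + 4
= 7
Compute f(1):
f(1) = 2 * 1^2 - 5 * 1 + 4
= 2 - 5 + 4
= 1
Net change = 7 - 1 = 6

6


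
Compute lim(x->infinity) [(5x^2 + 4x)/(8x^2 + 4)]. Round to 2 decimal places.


For limits at infinity with equal-degree polynomials,
we compare leading coefficients.
Numerator leading term: 5x^2
Denominator leading term: 8x^2
Divide both by x^2:
lim = (5 + 4/x) / (8 + 4/x^2)
As x -> infinity, the 1/x and 1/x^2 terms vanish:
= 5/8 ≈ 0.63

0.63


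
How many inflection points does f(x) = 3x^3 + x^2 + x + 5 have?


Inflection points occur where f''(x) = 0 and concavity changes.
f(x) = 3x^3 + x^2 + x + 5
f'(x) = 9x^2 + 2x + 1
f''(x) = 18x + 2
Set f''(x) = 0:
18x + 2 = 0
x = -2 / 18 = -1/9
Since f''(x) is linear (degree 1), it changes sign at this point.
Therefore there is exactly 1 inflection point.

1


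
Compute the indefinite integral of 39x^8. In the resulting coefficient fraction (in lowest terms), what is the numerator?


Apply the power rule for integration:
integral of ax^n dx = a/(n+1) * x^(n+1) + C
integral of 39x^8 dx
= 39/9 * x^9 + C
= 13/3 * x^9 + C
The coefficient in lowest terms is 13/3, and its numerator is 13

13


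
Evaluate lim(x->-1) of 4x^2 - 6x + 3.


Since polynomials are continuous, we use direct substitution.
lim(x->-1) of 4x^2 - 6x + 3
= 4 * (-1)^2 - 6 * (-1) + 3
= 4 + 6 + 3
= 13

13


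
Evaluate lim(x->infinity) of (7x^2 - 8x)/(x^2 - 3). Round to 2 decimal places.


For limits at infinity with equal-degree polynomials,
we compare leading coefficients.
Numerator leading term: 7x^2
Denominator leading term: x^2
Divide both by x^2:
lim = (7 - 8/x) / (1 - 3/x^2)
As x -> infinity, the 1/x and 1/x^2 terms vanish:
= 7/1 = 7 = 7.00

7.00


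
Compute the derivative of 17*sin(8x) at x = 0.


Apply the chain rule to differentiate 17*sin(8x):
d/dx [17*sin(8x)]
= 17 * cos(8x) * d/dx(8x)
= 17 * 8 * cos(8x)
= 136 * cos(8x)
Evaluate at x = 0:
= 136 * cos(0)
= 136 * 1
= 136

136


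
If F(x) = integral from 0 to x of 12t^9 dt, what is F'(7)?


By the Fundamental Theorem of Calculus (Part 1):
If F(x) = integral from 0 to x of f(t) dt, then F'(x) = f(x)
Here f(t) = 12t^9
So F'(x) = 12x^9
Evaluate at x = 7:
F'(7) = 12 * 7^9
= 12 * 40353607
= 484243284

484243284


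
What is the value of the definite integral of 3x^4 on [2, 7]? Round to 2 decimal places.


Find the antiderivative of 3x^4:
F(x) = 3/5 * x^5
Apply the Fundamental Theorem of Calculus:
F(7) - F(2)
= 3/5 * 7^5 - 3/5 * 2^5
= 3/5 * (16807 - 32)
= 3/5 * 16775
= 10065 = 10065.00

10065.00


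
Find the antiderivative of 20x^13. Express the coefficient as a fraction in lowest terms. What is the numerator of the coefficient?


Apply the power rule for integration:
integral of ax^n dx = a/(n+1) * x^(n+1) + C
integral of 20x^13 dx
= 20/14 * x^14 + C
= 10/7 * x^14 + C
The coefficient in lowest terms is 10/7, and its numerator is 10

10


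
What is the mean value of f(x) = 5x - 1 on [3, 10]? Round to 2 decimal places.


Average value = 1/(b-a) * integral from a to b of f(x) dx
First compute the integral of 5x - 1:
F(x) = (5/2)x^2 - x
F(10) = 5/2 * 100 - 1 * 10 = 240
F(3) = 5/2 * 9 - 1 * 3 = 39/2
Integral = 240 - 39/2 = 441/2
Average = (441/2) / (10 - 3) = (441/2) / 7
= 63/2 = 31.50

31.50


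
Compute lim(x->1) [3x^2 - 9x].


Since polynomials are continuous, we use direct substitution.
lim(x->1) of 3x^2 - 9x
= 3 * 1^2 - 9 * 1 + 0
= 3 - 9 + 0
= -6

-6


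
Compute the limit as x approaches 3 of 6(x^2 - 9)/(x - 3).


Direct substitution gives 0/0, so we factor the numerator.
Factor: 6(x^2 - 9) = 6 * (x - 3)(x + 3)
Cancel the common factor (x - 3):
6(x^2 - 9)/(x - 3) = 6 * (x + 3)
Now substitute x = 3:
= 6 * (3 + 3) = 36

36


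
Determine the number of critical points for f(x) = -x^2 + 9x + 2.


Find where f'(x) = 0:
f'(x) = -2x + 9
Set f'(x) = 0:
-2x + 9 = 0
x = -9 / (-2) = 9/2
This is a linear equation in x, so there is exactly one solution.
Number of critical points: 1

1


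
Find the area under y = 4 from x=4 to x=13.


The area under a constant function y = 4 is a rectangle.
Width = 13 - 4 = 9
Height = 4
Area = width * height
= 9 * 4
= 36

36


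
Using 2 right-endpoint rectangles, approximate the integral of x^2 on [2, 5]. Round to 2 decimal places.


Right Riemann sum uses right endpoints of each subinterval.
Interval: [2, 5], n = 2
dx = (5 - 2) / 2 = 3/2
Right endpoints: [7/2, 5]
f values: [49/4, 25]
Sum = dx * (sum of f values)
= 3/2 * 149/4
= 447/8 ≈ 55.88

55.88


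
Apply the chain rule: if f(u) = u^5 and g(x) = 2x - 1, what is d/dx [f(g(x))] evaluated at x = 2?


Using the chain rule: (f(g(x)))' = f'(g(x)) * g'(x)
First, find g(2):
g(2) = 2 * 2 - 1 = 3
Next, f'(u) = 5u^4
And g'(x) = 2
So f'(g(2)) * g'(2)
= 5 * 3^4 * 2
= 5 * 81 * 2
= 810

810


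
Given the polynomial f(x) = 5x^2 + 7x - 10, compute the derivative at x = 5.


Differentiate term by term using power and sum rules:
f(x) = 5x^2 + 7x - 10
f'(x) = 10x + 7
Substitute x = 5:
f'(5) = 10 * 5 + 7
= 50 + 7
= 57

57


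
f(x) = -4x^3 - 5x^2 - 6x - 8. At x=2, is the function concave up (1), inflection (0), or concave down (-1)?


Concavity is determined by the sign of f''(x).
f(x) = -4x^3 - 5x^2 - 6x - 8
f'(x) = -12x^2 - 10x - 6
f''(x) = -24x - 10
f''(2) = -24 * 2 - 10
= -48 - 10
= -58
Since f''(2) < 0, the function is concave down (-1)

-1


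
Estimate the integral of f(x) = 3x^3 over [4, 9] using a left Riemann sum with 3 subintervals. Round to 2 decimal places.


Left Riemann sum uses left endpoints of each subinterval.
Interval: [4, 9], n = 3
dx = (9 - 4) / 3 = 5/3
Left endpoints: [4, 17/3, 22/3]
f values: [192, 4913/9, 10648/9]
Sum = dx * (sum of f values)
= 5/3 * 1921
= 9605/3 ≈ 3201.67

3201.67


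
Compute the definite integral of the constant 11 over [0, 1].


The integral of a constant k over [a, b] equals k * (b - a).
integral from 0 to 1 of 11 dx
= 11 * (1 - 0)
= 11 * 1
= 11

11


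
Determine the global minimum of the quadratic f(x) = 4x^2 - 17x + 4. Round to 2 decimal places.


For a quadratic f(x) = ax^2 + bx + c with a > 0, the minimum is at the vertex.
Vertex x-coordinate: x = -b/(2a)
x = -(-17) / (2 * 4)
x = 17/8
Substitute back to find the minimum value:
f(17/8) = 4 * (17/8)^2 - 17 * (17/8) + 4
= 289/16 - 289/8 + 4
= -225/16 ≈ -14.06

-14.06


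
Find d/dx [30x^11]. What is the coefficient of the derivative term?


We apply the power rule: d/dx [ax^n] = a*n * x^(n-1)
d/dx [30x^11]
= 30 * 11 * x^(11-1)
= 330x^10
The coefficient is 330

330


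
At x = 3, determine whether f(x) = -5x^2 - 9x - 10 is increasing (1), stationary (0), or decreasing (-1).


Compute f'(x) to determine behavior:
f'(x) = -10x - 9
f'(3) = -10 * 3 - 9
= -30 - 9
= -39
Since f'(3) < 0, the function is decreasing (-1)

-1


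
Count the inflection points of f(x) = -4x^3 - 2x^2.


Inflection points occur where f''(x) = 0 and concavity changes.
f(x) = -4x^3 - 2x^2
f'(x) = -12x^2 - 4x
f''(x) = -24x - 4
Set f''(x) = 0:
-24x - 4 = 0
x = 4 / (-24) = -1/6
Since f''(x) is linear (degree 1), it changes sign at this point.
Therefore there is exactly 1 inflection point.

1


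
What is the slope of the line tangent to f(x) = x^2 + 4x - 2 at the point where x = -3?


The slope of the tangent line equals f'(x) at the point.
f(x) = x^2 + 4x - 2
f'(x) = 2x + 4
At x = -3:
f'(-3) = 2 * (-3) + 4
= -6 + 4
= -2

-2


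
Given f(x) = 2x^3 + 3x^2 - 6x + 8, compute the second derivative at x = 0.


First derivative:
f'(x) = 6x^2 + 6x - 6
Second derivative:
f''(x) = 12x + 6
Substitute x = 0:
f''(0) = 12 * 0 + 6
= 0 + 6
= 6

6


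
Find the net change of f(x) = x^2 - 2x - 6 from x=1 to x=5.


Net change = f(b) - f(a)
f(x) = x^2 - 2x - 6
Compute f(5):
f(5) = 1 * 5^2 - 2 * 5 - 6
= 25 - 10 - 6
= 9
Compute f(1):
f(1) = 1 * 1^2 - 2 * 1 - 6
= 1 - 2 - 6
= -7
Net change = 9 - (-7) = 16

16


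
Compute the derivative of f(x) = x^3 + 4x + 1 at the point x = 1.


Differentiate f(x) = x^3 + 4x + 1 term by term:
f'(x) = 3x^2 + 4
Substitute x = 1:
f'(1) = 3 * 1^2 + 0 * 1 + 4
= 3 + 0 + 4
= 7

7


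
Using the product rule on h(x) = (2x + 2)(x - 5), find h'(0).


Let u(x) = 2x + 2 and v(x) = x - 5
u'(x) = 2
v'(x) = 1
Product rule: h'(x) = u'(x)*v(x) + u(x)*v'(x)
= 2 * (x - 5) + (2x + 2) * 1
At x = 0:
u(0) = 2 * 0 + 2 = 2
v(0) = 1 * 0 - 5 = -5
h'(0) = 2 * (-5) + 2 * 1
= -10 + 2
= -8

-8


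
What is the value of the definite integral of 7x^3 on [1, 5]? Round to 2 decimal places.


Find the antiderivative of 7x^3:
F(x) = 7/4 * x^4
Apply the Fundamental Theorem of Calculus:
F(5) - F(1)
= 7/4 * 5^4 - 7/4 * 1^4
= 7/4 * (625 - 1)
= 7/4 * 624
= 1092 = 1092.00

1092.00


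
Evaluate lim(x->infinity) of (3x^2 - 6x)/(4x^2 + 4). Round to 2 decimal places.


For limits at infinity with equal-degree polynomials,
we compare leading coefficients.
Numerator leading term: 3x^2
Denominator leading term: 4x^2
Divide both by x^2:
lim = (3 - 6/x) / (4 + 4/x^2)
As x -> infinity, the 1/x and 1/x^2 terms vanish:
= 3/4 = 0.75

0.75


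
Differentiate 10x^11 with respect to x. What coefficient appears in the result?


We apply the power rule: d/dx [ax^n] = a*n * x^(n-1)
d/dx [10x^11]
= 10 * 11 * x^(11-1)
= 110x^10
The coefficient is 110

110


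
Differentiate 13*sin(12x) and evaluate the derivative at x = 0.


Apply the chain rule to differentiate 13*sin(12x):
d/dx [13*sin(12x)]
= 13 * cos(12x) * d/dx(12x)
= 13 * 12 * cos(12x)
= 156 * cos(12x)
Evaluate at x = 0:
= 156 * cos(0)
= 156 * 1
= 156

156


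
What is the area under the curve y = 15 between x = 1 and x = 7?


The area under a constant function y = 15 is a rectangle.
Width = 7 - 1 = 6
Height = 15
Area = width * height
= 6 * 15
= 90

90


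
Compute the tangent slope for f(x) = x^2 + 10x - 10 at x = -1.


The slope of the tangent line equals f'(x) at the point.
f(x) = x^2 + 10x - 10
f'(x) = 2x + 10
At x = -1:
f'(-1) = 2 * (-1) + 10
= -2 + 10
= 8

8


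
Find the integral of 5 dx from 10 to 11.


The integral of a constant k over [a, b] equals k * (b - a).
integral from 10 to 11 of 5 dx
= 5 * (11 - 10)
= 5 * 1
= 5

5


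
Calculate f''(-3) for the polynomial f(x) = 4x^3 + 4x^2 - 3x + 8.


First derivative:
f'(x) = 12x^2 + 8x - 3
Second derivative:
f''(x) = 24x + 8
Substitute x = -3:
f''(-3) = 24 * (-3) + 8
= -72 + 8
= -64

-64


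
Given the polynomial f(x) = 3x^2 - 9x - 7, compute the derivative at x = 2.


Differentiate term by term using power and sum rules:
f(x) = 3x^2 - 9x - 7
f'(x) = 6x - 9
Substitute x = 2:
f'(2) = 6 * 2 - 9
= 12 - 9
= 3

3


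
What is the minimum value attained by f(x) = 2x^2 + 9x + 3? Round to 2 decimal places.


For a quadratic f(x) = ax^2 + bx + c with a > 0, the minimum is at the vertex.
Vertex x-coordinate: x = -b/(2a)
x = -(9) / (2 * 2)
x = -9/4
Substitute back to find the minimum value:
f(-9/4) = 2 * (-9/4)^2 + 9 * (-9/4) + 3
= 81/8 - 81/4 + 3
= -57/8 ≈ -7.13

-7.13


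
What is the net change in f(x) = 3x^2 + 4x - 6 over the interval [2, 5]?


Net change = f(b) - f(a)
f(x) = 3x^2 + 4x - 6
Compute f(5):
f(5) = 3 * 5^2 + 4 * 5 - 6
= 75 + 20 - 6
= 89
Compute f(2):
f(2) = 3 * 2^2 + 4 * 2 - 6
= 12 + 8 - 6
= 14
Net change = 89 - 14 = 75

75


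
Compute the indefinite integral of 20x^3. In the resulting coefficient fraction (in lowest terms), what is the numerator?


Apply the power rule for integration:
integral of ax^n dx = a/(n+1) * x^(n+1) + C
integral of 20x^3 dx
= 20/4 * x^4 + C
= 5 * x^4 + C
The coefficient in lowest terms is 5 = 5/1, so its numerator is 5

5


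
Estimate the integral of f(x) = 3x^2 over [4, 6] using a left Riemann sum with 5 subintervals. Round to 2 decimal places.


Left Riemann sum uses left endpoints of each subinterval.
Interval: [4, 6], n = 5
dx = (6 - 4) / 5 = 2/5
Left endpoints: [4, 22/5, 24/5, 26/5, 28/5]
f values: [48, 1452/25, 1728/25, 2028/25, 2352/25]
Sum = dx * (sum of f values)
= 2/5 * 1752/5
= 3504/25 = 140.16

140.16


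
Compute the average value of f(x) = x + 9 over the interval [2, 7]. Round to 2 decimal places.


Average value = 1/(b-a) * integral from a to b of f(x) dx
First compute the integral of x + 9:
F(x) = (1/2)x^2 + 9x
F(7) = 1/2 * 49 + 9 * 7 = 175/2
F(2) = 1/2 * 4 + 9 * 2 = 20
Integral = 175/2 - 20 = 135/2
Average = (135/2) / (7 - 2) = (135/2) / 5
= 27/2 = 13.50

13.50


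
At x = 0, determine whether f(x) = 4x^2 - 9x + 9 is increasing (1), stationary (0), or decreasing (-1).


Compute f'(x) to determine behavior:
f'(x) = 8x - 9
f'(0) = 8 * 0 - 9
= 0 - 9
= -9
Since f'(0) < 0, the function is decreasing (-1)

-1


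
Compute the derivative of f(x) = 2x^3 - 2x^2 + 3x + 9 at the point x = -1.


Differentiate f(x) = 2x^3 - 2x^2 + 3x + 9 term by term:
f'(x) = 6x^2 - 4x + 3
Substitute x = -1:
f'(-1) = 6 * (-1)^2 - 4 * (-1) + 3
= 6 + 4 + 3
= 13

13
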